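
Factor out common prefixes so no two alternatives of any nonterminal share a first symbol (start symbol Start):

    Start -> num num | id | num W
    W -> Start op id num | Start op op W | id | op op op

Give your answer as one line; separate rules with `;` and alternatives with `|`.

Start -> id | num Start1; W -> id | op op op | Start op W1; Start1 -> num | W; W1 -> id num | op W

Start has alternatives sharing prefix 'num': factor to Start → num Start1 with Start1 → num | W.
W has alternatives sharing prefix 'Start op': factor to W → Start op W1 with W1 → id num | op W.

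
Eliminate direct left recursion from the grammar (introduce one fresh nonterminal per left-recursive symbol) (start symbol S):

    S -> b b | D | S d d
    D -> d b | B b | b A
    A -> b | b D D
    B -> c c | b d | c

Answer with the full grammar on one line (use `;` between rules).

S is directly left-recursive.
For S: α = {d d}, β = {b b, D}. Rewrite as S → β S' and S' → α S' | ε.

S -> b b S' | D S'; D -> d b | B b | b A; A -> b | b D D; B -> c c | b d | c; S' -> d d S' | ε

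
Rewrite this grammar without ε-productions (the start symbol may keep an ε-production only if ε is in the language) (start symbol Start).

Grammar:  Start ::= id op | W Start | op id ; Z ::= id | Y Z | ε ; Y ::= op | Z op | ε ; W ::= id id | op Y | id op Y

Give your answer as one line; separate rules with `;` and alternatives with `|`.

Start ::= id op | W Start | op id; Z ::= id | Y Z | Y; Y ::= op | Z op; W ::= id id | op Y | op | id op Y | id op

Nullable set = {Y, Z}.
ε ∉ L(G), so no ε-production is kept.
Expand every rule over subsets of its nullable positions: Z → Y Z gives Y Z | Y. W → op Y gives op Y | op. W → id op Y gives id op Y | id op.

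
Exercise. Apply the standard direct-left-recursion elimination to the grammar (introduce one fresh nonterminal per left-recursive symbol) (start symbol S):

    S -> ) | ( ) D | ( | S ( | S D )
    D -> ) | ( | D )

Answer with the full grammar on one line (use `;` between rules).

S -> ) S' | ( ) D S' | ( S'; D -> ) D' | ( D'; S' -> ( S' | D ) S' | epsilon; D' -> ) D' | epsilon

Directly left-recursive nonterminals: S, D.
For S: α = {(, D )}, β = {), ( ) D, (}. Rewrite as S → β S' and S' → α S' | ε.
For D: α = {)}, β = {), (}. Rewrite as D → β D' and D' → α D' | ε.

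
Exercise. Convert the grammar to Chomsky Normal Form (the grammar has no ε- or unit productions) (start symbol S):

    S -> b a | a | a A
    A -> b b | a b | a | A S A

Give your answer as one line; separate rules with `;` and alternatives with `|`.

Introduce a nonterminal for each terminal appearing in a rule of length ≥ 2: X1 → b, X2 → a.
Binarize each right-hand side of length ≥ 3 by chaining fresh nonterminals (Y1, Y2, …): affected rules were A → A S A.

S -> X1 X2 | a | X2 A; A -> X1 X1 | X2 X1 | a | A Y1; X1 -> b; X2 -> a; Y1 -> S A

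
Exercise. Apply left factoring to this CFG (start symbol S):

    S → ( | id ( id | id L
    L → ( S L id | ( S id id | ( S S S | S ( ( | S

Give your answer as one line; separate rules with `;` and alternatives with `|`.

S has alternatives sharing prefix 'id': factor to S → id S' with S' → ( id | L.
L has alternatives sharing prefix '( S': factor to L → ( S L' with L' → L id | id id | S S.
L has alternatives sharing prefix 'S': factor to L → S L'' with L'' → ( ( | ε.

S → ( | id S'; L → ( S L' | S L''; S' → ( id | L; L' → L id | id id | S S; L'' → ( ( | ε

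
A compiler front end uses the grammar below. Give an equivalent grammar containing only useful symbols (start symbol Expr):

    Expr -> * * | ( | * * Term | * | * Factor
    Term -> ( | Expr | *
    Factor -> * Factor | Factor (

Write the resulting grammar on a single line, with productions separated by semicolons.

Expr -> * * | ( | * * Term | *; Term -> ( | Expr | *

Generating nonterminals: {Expr, Term}.
Reachable from Expr after that: {Expr, Term}.
Removed useless symbols: {Factor} and every production mentioning them.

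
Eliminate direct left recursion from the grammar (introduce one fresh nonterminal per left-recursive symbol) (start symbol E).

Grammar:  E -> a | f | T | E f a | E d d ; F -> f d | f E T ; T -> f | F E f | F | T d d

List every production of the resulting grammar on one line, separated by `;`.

Directly left-recursive nonterminals: E, T.
For E: α = {f a, d d}, β = {a, f, T}. Rewrite as E → β E' and E' → α E' | ε.
For T: α = {d d}, β = {f, F E f, F}. Rewrite as T → β T' and T' → α T' | ε.

E -> a E' | f E' | T E'; F -> f d | f E T; T -> f T' | F E f T' | F T'; E' -> f a E' | d d E' | eps; T' -> d d T' | eps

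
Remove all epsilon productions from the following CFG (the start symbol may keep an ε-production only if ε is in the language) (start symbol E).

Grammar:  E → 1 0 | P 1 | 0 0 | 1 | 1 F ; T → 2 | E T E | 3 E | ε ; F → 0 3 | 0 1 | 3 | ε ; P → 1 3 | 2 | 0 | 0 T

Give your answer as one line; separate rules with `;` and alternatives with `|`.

E → 1 0 | P 1 | 0 0 | 1 | 1 F; T → 2 | E T E | E E | 3 E; F → 0 3 | 0 1 | 3; P → 1 3 | 2 | 0 | 0 T

Nullable set = {F, T}.
ε ∉ L(G), so no ε-production is kept.
Expand every rule over subsets of its nullable positions: T → E T E gives E T E | E E.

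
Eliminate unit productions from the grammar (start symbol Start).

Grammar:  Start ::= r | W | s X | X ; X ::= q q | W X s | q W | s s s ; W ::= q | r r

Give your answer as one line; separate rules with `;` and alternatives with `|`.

Unit pairs: Start ⇒* {W, X}.
For every A with A ⇒* B via unit rules, add B's non-unit alternatives to A; then delete every rule of the form X → Y.

Start ::= r | s X | q q | W X s | q W | s s s | q | r r; X ::= q q | W X s | q W | s s s; W ::= q | r r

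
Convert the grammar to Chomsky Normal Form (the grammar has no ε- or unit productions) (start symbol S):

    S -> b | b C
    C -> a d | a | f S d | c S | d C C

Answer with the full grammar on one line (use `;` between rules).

Introduce a nonterminal for each terminal appearing in a rule of length ≥ 2: X1 → b, X2 → a, X3 → d, X4 → f, X5 → c.
Binarize each right-hand side of length ≥ 3 by chaining fresh nonterminals (Y1, Y2, …): affected rules were C → X4 S X3; C → X3 C C.

S -> b | X1 C; C -> X2 X3 | a | X4 Y1 | X5 S | X3 Y2; X1 -> b; X2 -> a; X3 -> d; X4 -> f; X5 -> c; Y1 -> S X3; Y2 -> C C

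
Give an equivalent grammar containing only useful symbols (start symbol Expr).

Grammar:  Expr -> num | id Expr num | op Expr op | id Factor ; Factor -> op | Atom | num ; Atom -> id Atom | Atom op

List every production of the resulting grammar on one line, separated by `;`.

Expr -> num | id Expr num | op Expr op | id Factor; Factor -> op | num

Generating nonterminals: {Expr, Factor}.
Reachable from Expr after that: {Expr, Factor}.
Removed useless symbols: {Atom} and every production mentioning them.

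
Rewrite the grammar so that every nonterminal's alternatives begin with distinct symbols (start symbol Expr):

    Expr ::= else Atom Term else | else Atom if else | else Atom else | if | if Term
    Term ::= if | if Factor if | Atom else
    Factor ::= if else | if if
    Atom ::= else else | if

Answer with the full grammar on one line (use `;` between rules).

Expr ::= else Atom Expr1 | if Expr2; Term ::= Atom else | if Term1; Factor ::= if Factor1; Atom ::= else else | if; Expr1 ::= Term else | if else | else; Expr2 ::= ε | Term; Term1 ::= ε | Factor if; Factor1 ::= else | if

Expr has alternatives sharing prefix 'else Atom': factor to Expr → else Atom Expr1 with Expr1 → Term else | if else | else.
Expr has alternatives sharing prefix 'if': factor to Expr → if Expr2 with Expr2 → ε | Term.
Term has alternatives sharing prefix 'if': factor to Term → if Term1 with Term1 → ε | Factor if.
Factor has alternatives sharing prefix 'if': factor to Factor → if Factor1 with Factor1 → else | if.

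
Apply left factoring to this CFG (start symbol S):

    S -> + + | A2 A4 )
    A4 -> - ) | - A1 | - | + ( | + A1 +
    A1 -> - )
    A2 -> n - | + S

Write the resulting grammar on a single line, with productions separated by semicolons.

S -> + + | A2 A4 ); A4 -> - A4' | + A4''; A1 -> - ); A2 -> n - | + S; A4' -> ) | A1 | ε; A4'' -> ( | A1 +

A4 has alternatives sharing prefix '-': factor to A4 → - A4' with A4' → ) | A1 | ε.
A4 has alternatives sharing prefix '+': factor to A4 → + A4'' with A4'' → ( | A1 +.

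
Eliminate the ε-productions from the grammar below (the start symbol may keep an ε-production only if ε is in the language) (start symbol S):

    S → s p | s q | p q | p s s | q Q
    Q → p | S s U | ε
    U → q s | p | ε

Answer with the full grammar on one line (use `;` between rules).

S → s p | s q | p q | p s s | q Q | q; Q → p | S s U | S s; U → q s | p

Nullable set = {Q, U}.
ε ∉ L(G), so no ε-production is kept.
Expand every rule over subsets of its nullable positions: S → q Q gives q Q | q. Q → S s U gives S s U | S s.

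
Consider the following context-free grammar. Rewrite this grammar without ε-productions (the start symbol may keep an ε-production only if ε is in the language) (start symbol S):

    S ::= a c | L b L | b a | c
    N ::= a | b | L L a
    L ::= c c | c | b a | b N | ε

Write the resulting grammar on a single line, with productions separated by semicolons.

S ::= a c | L b L | L b | b L | b | b a | c; N ::= a | b | L L a | L a; L ::= c c | c | b a | b N

The nullable symbols are {L}.
ε ∉ L(G), so no ε-production is kept.
Expand every rule over subsets of its nullable positions: S → L b L gives L b L | L b | b L | b. N → L L a gives L L a | L a.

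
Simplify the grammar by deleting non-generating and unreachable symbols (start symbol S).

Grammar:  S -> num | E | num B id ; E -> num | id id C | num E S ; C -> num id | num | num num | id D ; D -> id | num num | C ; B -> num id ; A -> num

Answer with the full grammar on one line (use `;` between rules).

S -> num | E | num B id; E -> num | id id C | num E S; C -> num id | num | num num | id D; D -> id | num num | C; B -> num id

Generating nonterminals: {A, B, C, D, E, S}.
Reachable from S after that: {B, C, D, E, S}.
Removed useless symbols: {A} and every production mentioning them.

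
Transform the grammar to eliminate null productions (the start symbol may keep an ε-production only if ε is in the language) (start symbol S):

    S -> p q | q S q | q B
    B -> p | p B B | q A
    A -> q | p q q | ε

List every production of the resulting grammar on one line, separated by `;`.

S -> p q | q S q | q B; B -> p | p B B | q A | q; A -> q | p q q

Nullable set = {A}.
ε ∉ L(G), so no ε-production is kept.
For each production, add variants omitting each subset of nullable occurrences: B → q A gives q A | q.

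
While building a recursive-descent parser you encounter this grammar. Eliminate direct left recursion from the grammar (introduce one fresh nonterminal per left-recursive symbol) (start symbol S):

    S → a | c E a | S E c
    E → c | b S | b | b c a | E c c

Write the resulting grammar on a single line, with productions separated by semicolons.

S → a S' | c E a S'; E → c E' | b S E' | b E' | b c a E'; S' → E c S' | ε; E' → c c E' | ε

Directly left-recursive nonterminals: S, E.
For S: α = {E c}, β = {a, c E a}. Rewrite as S → β S' and S' → α S' | ε.
For E: α = {c c}, β = {c, b S, b, b c a}. Rewrite as E → β E' and E' → α E' | ε.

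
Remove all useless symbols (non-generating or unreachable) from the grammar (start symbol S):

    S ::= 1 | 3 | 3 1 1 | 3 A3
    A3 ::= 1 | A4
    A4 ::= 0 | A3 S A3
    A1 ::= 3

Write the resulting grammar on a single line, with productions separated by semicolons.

S ::= 1 | 3 | 3 1 1 | 3 A3; A3 ::= 1 | A4; A4 ::= 0 | A3 S A3

Generating nonterminals: {A1, A3, A4, S}.
Reachable from S after that: {A3, A4, S}.
Removed useless symbols: {A1} and every production mentioning them.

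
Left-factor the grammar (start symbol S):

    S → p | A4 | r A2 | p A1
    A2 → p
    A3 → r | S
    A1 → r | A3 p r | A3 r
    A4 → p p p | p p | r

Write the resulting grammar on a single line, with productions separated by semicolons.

S → A4 | r A2 | p S'; A2 → p; A3 → r | S; A1 → r | A3 A1'; A4 → r | p p A4'; S' → ε | A1; A1' → p r | r; A4' → p | ε

S has alternatives sharing prefix 'p': factor to S → p S' with S' → ε | A1.
A1 has alternatives sharing prefix 'A3': factor to A1 → A3 A1' with A1' → p r | r.
A4 has alternatives sharing prefix 'p p': factor to A4 → p p A4' with A4' → p | ε.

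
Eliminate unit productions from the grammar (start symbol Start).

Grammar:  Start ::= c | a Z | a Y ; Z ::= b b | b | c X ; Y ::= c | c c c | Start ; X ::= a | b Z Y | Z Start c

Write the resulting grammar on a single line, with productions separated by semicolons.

Start ::= c | a Z | a Y; Z ::= b b | b | c X; Y ::= c | a Z | a Y | c c c; X ::= a | b Z Y | Z Start c

Unit pairs: Y ⇒* {Start}.
For every A with A ⇒* B via unit rules, add B's non-unit alternatives to A; then delete every rule of the form X → Y.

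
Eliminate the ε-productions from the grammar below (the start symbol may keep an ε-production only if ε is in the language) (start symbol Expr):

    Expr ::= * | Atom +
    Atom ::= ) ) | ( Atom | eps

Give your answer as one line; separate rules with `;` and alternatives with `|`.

Expr ::= * | Atom + | +; Atom ::= ) ) | ( Atom | (

Nullable nonterminals: {Atom}.
ε ∉ L(G), so no ε-production is kept.
Expand every rule over subsets of its nullable positions: Expr → Atom + gives Atom + | +. Atom → ( Atom gives ( Atom | (.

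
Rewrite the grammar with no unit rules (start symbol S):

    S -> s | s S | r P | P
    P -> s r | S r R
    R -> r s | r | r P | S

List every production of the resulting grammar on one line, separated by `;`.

S -> s | s S | r P | s r | S r R; P -> s r | S r R; R -> s | s S | r P | s r | S r R | r s | r

Unit pairs: R ⇒* {P, S}; S ⇒* {P}.
For each unit pair (A, B), copy every non-unit production of B to A, then drop all unit productions.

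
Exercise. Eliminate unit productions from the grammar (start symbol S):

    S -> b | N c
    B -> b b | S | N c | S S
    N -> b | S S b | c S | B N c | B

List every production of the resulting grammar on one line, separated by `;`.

S -> b | N c; B -> b b | N c | S S | b; N -> b b | N c | S S | b | S S b | c S | B N c

Unit pairs: B ⇒* {S}; N ⇒* {B, S}.
For every A with A ⇒* B via unit rules, add B's non-unit alternatives to A; then delete every rule of the form X → Y.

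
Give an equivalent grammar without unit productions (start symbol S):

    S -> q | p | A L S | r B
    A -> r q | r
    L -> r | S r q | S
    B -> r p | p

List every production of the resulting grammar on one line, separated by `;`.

Unit pairs: L ⇒* {S}.
For every A with A ⇒* B via unit rules, add B's non-unit alternatives to A; then delete every rule of the form X → Y.

S -> q | p | A L S | r B; A -> r q | r; L -> r | S r q | q | p | A L S | r B; B -> r p | p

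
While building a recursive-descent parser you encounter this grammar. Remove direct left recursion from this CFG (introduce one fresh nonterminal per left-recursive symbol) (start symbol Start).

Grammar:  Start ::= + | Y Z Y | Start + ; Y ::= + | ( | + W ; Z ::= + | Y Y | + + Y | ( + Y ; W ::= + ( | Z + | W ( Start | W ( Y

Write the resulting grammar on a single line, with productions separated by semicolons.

Start ::= + Start1 | Y Z Y Start1; Y ::= + | ( | + W; Z ::= + | Y Y | + + Y | ( + Y; W ::= + ( W1 | Z + W1; Start1 ::= + Start1 | ε; W1 ::= ( Start W1 | ( Y W1 | ε

Directly left-recursive nonterminals: Start, W.
For Start: α = {+}, β = {+, Y Z Y}. Rewrite as Start → β Start1 and Start1 → α Start1 | ε.
For W: α = {( Start, ( Y}, β = {+ (, Z +}. Rewrite as W → β W1 and W1 → α W1 | ε.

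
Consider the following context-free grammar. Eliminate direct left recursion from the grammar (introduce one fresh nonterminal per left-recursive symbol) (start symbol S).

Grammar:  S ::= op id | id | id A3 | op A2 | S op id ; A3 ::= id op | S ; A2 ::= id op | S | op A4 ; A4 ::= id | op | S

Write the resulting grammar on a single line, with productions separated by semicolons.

Left recursion appears on S.
For S: α = {op id}, β = {op id, id, id A3, op A2}. Rewrite as S → β S' and S' → α S' | ε.

S ::= op id S' | id S' | id A3 S' | op A2 S'; A3 ::= id op | S; A2 ::= id op | S | op A4; A4 ::= id | op | S; S' ::= op id S' | ε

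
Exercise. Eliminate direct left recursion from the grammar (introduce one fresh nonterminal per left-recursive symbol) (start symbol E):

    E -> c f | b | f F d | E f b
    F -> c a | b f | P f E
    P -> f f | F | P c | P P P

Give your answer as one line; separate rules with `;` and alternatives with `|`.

Left recursion appears on E, P.
For E: α = {f b}, β = {c f, b, f F d}. Rewrite as E → β E' and E' → α E' | ε.
For P: α = {c, P P}, β = {f f, F}. Rewrite as P → β P' and P' → α P' | ε.

E -> c f E' | b E' | f F d E'; F -> c a | b f | P f E; P -> f f P' | F P'; E' -> f b E' | ε; P' -> c P' | P P P' | ε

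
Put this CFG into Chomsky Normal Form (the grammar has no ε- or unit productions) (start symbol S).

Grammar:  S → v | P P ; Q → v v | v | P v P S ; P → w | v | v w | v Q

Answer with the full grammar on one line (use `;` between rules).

S → v | P P; Q → X1 X1 | v | P Y1; P → w | v | X1 X2 | X1 Q; X1 → v; X2 → w; Y1 → X1 Y2; Y2 → P S

Introduce a nonterminal for each terminal appearing in a rule of length ≥ 2: X1 → v, X2 → w.
Binarize each right-hand side of length ≥ 3 by chaining fresh nonterminals (Y1, Y2, …): affected rules were Q → P X1 P S.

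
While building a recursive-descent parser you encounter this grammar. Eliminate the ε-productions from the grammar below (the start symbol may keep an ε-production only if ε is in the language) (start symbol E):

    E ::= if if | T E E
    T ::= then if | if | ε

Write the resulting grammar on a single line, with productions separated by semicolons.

Nullable nonterminals: {T}.
ε ∉ L(G), so no ε-production is kept.
Add the nullable-subset variants: E → T E E gives T E E | E E.

E ::= if if | T E E | E E; T ::= then if | if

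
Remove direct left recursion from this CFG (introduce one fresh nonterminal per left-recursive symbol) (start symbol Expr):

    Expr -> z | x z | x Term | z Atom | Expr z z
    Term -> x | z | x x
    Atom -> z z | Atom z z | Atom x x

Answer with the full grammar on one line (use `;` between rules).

Directly left-recursive nonterminals: Expr, Atom.
For Expr: α = {z z}, β = {z, x z, x Term, z Atom}. Rewrite as Expr → β Expr1 and Expr1 → α Expr1 | ε.
For Atom: α = {z z, x x}, β = {z z}. Rewrite as Atom → β Atom1 and Atom1 → α Atom1 | ε.

Expr -> z Expr1 | x z Expr1 | x Term Expr1 | z Atom Expr1; Term -> x | z | x x; Atom -> z z Atom1; Expr1 -> z z Expr1 | eps; Atom1 -> z z Atom1 | x x Atom1 | eps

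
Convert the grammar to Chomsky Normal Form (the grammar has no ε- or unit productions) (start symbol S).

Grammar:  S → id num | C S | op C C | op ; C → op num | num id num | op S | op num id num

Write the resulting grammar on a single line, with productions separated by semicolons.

Introduce a nonterminal for each terminal appearing in a rule of length ≥ 2: X1 → id, X2 → num, X3 → op.
Binarize each right-hand side of length ≥ 3 by chaining fresh nonterminals (Y1, Y2, …): affected rules were S → X3 C C; C → X2 X1 X2; C → X3 X2 X1 X2.

S → X1 X2 | C S | X3 Y1 | op; C → X3 X2 | X2 Y2 | X3 S | X3 Y3; X1 → id; X2 → num; X3 → op; Y1 → C C; Y2 → X1 X2; Y3 → X2 Y4; Y4 → X1 X2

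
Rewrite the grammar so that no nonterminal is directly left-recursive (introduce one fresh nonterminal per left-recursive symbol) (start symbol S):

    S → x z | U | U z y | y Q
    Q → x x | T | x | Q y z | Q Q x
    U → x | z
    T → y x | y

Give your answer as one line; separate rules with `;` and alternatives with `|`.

S → x z | U | U z y | y Q; Q → x x Q' | T Q' | x Q'; U → x | z; T → y x | y; Q' → y z Q' | Q x Q' | ε

Directly left-recursive nonterminal: Q.
For Q: α = {y z, Q x}, β = {x x, T, x}. Rewrite as Q → β Q' and Q' → α Q' | ε.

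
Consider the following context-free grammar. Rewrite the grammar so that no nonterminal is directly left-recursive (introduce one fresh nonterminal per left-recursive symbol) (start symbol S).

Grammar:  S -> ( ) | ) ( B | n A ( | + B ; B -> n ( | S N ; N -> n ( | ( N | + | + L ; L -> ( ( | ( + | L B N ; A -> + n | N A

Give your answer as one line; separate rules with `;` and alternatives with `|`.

L is directly left-recursive.
For L: α = {B N}, β = {( (, ( +}. Rewrite as L → β L' and L' → α L' | ε.

S -> ( ) | ) ( B | n A ( | + B; B -> n ( | S N; N -> n ( | ( N | + | + L; L -> ( ( L' | ( + L'; A -> + n | N A; L' -> B N L' | ε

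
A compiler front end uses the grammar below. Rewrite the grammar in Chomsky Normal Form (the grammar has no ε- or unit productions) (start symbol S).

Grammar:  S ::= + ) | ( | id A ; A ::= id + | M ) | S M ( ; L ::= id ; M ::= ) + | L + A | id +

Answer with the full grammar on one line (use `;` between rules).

Introduce a nonterminal for each terminal appearing in a rule of length ≥ 2: X1 → +, X2 → ), X3 → id, X4 → (.
Binarize each right-hand side of length ≥ 3 by chaining fresh nonterminals (Y1, Y2, …): affected rules were A → S M X4; M → L X1 A.

S ::= X1 X2 | ( | X3 A; A ::= X3 X1 | M X2 | S Y1; L ::= id; M ::= X2 X1 | L Y2 | X3 X1; X1 ::= +; X2 ::= ); X3 ::= id; X4 ::= (; Y1 ::= M X4; Y2 ::= X1 A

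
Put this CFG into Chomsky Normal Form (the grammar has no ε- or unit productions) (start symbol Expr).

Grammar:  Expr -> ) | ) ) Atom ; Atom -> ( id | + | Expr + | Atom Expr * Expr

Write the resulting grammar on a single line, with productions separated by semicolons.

Introduce a nonterminal for each terminal appearing in a rule of length ≥ 2: X1 → ), X2 → (, X3 → id, X4 → +, X5 → *.
Binarize each right-hand side of length ≥ 3 by chaining fresh nonterminals (Y1, Y2, …): affected rules were Expr → X1 X1 Atom; Atom → Atom Expr X5 Expr.

Expr -> ) | X1 Y1; Atom -> X2 X3 | + | Expr X4 | Atom Y2; X1 -> ); X2 -> (; X3 -> id; X4 -> +; X5 -> *; Y1 -> X1 Atom; Y2 -> Expr Y3; Y3 -> X5 Expr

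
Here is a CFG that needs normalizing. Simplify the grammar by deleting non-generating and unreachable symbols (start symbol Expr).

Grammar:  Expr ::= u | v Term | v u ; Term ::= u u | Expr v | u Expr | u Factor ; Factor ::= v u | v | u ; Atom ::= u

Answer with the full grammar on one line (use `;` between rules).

Expr ::= u | v Term | v u; Term ::= u u | Expr v | u Expr | u Factor; Factor ::= v u | v | u

Generating nonterminals: {Atom, Expr, Factor, Term}.
Reachable from Expr after that: {Expr, Factor, Term}.
Removed useless symbols: {Atom} and every production mentioning them.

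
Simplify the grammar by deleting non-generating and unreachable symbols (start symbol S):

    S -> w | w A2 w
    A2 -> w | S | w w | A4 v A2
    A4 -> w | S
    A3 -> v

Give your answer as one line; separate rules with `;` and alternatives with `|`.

S -> w | w A2 w; A2 -> w | S | w w | A4 v A2; A4 -> w | S

Generating nonterminals: {A2, A3, A4, S}.
Reachable from S after that: {A2, A4, S}.
Removed useless symbols: {A3} and every production mentioning them.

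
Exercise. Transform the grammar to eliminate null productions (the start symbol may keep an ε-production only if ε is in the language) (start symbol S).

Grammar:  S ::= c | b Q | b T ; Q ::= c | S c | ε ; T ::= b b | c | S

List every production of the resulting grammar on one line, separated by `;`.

Nullable nonterminals: {Q}.
ε ∉ L(G), so no ε-production is kept.
Add the nullable-subset variants: S → b Q gives b Q | b.

S ::= c | b Q | b | b T; Q ::= c | S c; T ::= b b | c | S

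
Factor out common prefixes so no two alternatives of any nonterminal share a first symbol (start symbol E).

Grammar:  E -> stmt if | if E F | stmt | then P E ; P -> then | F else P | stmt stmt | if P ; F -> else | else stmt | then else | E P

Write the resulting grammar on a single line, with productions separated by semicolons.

E has alternatives sharing prefix 'stmt': factor to E → stmt E' with E' → if | ε.
F has alternatives sharing prefix 'else': factor to F → else F' with F' → ε | stmt.

E -> if E F | then P E | stmt E'; P -> then | F else P | stmt stmt | if P; F -> then else | E P | else F'; E' -> if | epsilon; F' -> epsilon | stmt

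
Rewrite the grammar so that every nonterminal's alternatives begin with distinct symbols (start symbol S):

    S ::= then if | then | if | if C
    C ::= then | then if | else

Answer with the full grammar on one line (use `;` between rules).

S has alternatives sharing prefix 'then': factor to S → then S' with S' → if | ε.
S has alternatives sharing prefix 'if': factor to S → if S'' with S'' → ε | C.
C has alternatives sharing prefix 'then': factor to C → then C' with C' → ε | if.

S ::= then S' | if S''; C ::= else | then C'; S' ::= if | ε; S'' ::= ε | C; C' ::= ε | if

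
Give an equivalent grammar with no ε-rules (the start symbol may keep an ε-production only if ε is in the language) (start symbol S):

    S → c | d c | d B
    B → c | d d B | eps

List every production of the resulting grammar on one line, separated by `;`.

Nullable set = {B}.
ε ∉ L(G), so no ε-production is kept.
Add the nullable-subset variants: S → d B gives d B | d. B → d d B gives d d B | d d.

S → c | d c | d B | d; B → c | d d B | d d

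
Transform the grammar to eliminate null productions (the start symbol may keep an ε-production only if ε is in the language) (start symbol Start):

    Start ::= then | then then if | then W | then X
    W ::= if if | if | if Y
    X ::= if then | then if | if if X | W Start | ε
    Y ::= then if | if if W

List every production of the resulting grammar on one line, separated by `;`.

Start ::= then | then then if | then W | then X; W ::= if if | if | if Y; X ::= if then | then if | if if X | if if | W Start; Y ::= then if | if if W

Nullable nonterminals: {X}.
ε ∉ L(G), so no ε-production is kept.
For each production, add variants omitting each subset of nullable occurrences: X → if if X gives if if X | if if.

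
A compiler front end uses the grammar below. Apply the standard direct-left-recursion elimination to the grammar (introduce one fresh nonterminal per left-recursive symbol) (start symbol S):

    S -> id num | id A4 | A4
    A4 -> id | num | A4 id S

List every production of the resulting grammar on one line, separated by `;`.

S -> id num | id A4 | A4; A4 -> id A4' | num A4'; A4' -> id S A4' | eps

A4 is directly left-recursive.
For A4: α = {id S}, β = {id, num}. Rewrite as A4 → β A4' and A4' → α A4' | ε.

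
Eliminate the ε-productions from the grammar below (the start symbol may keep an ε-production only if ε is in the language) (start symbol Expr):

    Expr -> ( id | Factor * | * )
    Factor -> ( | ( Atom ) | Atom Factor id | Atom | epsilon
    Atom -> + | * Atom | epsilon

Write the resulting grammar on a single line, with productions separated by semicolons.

The nullable symbols are {Atom, Factor}.
ε ∉ L(G), so no ε-production is kept.
Expand every rule over subsets of its nullable positions: Expr → Factor * gives Factor * | *. Factor → ( Atom ) gives ( Atom ) | ( ). Factor → Atom Factor id gives Atom Factor id | Atom id | Factor id | id. Atom → * Atom gives * Atom | *.

Expr -> ( id | Factor * | * | * ); Factor -> ( | ( Atom ) | ( ) | Atom Factor id | Atom id | Factor id | id | Atom; Atom -> + | * Atom | *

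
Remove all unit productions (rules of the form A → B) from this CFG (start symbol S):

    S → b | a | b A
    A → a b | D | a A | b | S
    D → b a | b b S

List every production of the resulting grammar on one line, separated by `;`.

Unit pairs: A ⇒* {D, S}.
Replace each nonterminal's rules with the union of the non-unit rules of every nonterminal it unit-derives.

S → b | a | b A; A → b | a | b A | b a | b b S | a b | a A; D → b a | b b S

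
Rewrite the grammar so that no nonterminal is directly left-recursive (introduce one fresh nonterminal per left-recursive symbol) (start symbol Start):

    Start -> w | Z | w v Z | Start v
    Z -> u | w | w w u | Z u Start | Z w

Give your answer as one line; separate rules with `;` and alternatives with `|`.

Directly left-recursive nonterminals: Start, Z.
For Start: α = {v}, β = {w, Z, w v Z}. Rewrite as Start → β Start1 and Start1 → α Start1 | ε.
For Z: α = {u Start, w}, β = {u, w, w w u}. Rewrite as Z → β Z1 and Z1 → α Z1 | ε.

Start -> w Start1 | Z Start1 | w v Z Start1; Z -> u Z1 | w Z1 | w w u Z1; Start1 -> v Start1 | ε; Z1 -> u Start Z1 | w Z1 | ε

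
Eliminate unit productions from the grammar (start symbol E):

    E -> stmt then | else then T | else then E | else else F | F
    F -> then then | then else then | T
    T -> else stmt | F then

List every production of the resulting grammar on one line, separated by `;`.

Unit pairs: E ⇒* {F, T}; F ⇒* {T}.
For every A with A ⇒* B via unit rules, add B's non-unit alternatives to A; then delete every rule of the form X → Y.

E -> stmt then | else then T | else then E | else else F | then then | then else then | else stmt | F then; F -> then then | then else then | else stmt | F then; T -> else stmt | F then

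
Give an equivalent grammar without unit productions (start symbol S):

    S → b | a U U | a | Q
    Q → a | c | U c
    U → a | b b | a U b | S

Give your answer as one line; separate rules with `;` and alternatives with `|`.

S → b | a U U | a | c | U c; Q → a | c | U c; U → a | b b | a U b | b | a U U | c | U c

Unit pairs: S ⇒* {Q}; U ⇒* {Q, S}.
Replace each nonterminal's rules with the union of the non-unit rules of every nonterminal it unit-derives.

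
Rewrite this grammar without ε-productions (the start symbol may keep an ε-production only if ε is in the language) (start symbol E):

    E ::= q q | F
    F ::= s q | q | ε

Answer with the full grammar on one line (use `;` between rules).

Nullable set = {E, F}.
ε ∈ L(G) since E is nullable, so keep E → ε.

E ::= q q | F | ε; F ::= s q | q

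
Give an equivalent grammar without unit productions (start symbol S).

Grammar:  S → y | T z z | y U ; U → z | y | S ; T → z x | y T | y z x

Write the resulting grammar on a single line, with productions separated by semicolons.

Unit pairs: U ⇒* {S}.
For every A with A ⇒* B via unit rules, add B's non-unit alternatives to A; then delete every rule of the form X → Y.

S → y | T z z | y U; U → z | y | T z z | y U; T → z x | y T | y z x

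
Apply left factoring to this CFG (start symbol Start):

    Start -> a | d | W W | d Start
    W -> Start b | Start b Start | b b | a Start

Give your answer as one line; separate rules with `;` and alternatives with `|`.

Start -> a | W W | d Start1; W -> b b | a Start | Start b W1; Start1 -> ε | Start; W1 -> ε | Start

Start has alternatives sharing prefix 'd': factor to Start → d Start1 with Start1 → ε | Start.
W has alternatives sharing prefix 'Start b': factor to W → Start b W1 with W1 → ε | Start.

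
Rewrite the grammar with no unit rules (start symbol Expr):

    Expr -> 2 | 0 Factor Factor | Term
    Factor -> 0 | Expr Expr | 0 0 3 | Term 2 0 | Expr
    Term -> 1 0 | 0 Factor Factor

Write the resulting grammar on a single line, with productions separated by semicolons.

Expr -> 1 0 | 0 Factor Factor | 2; Factor -> 1 0 | 0 Factor Factor | 0 | Expr Expr | 0 0 3 | Term 2 0 | 2; Term -> 1 0 | 0 Factor Factor

Unit pairs: Expr ⇒* {Term}; Factor ⇒* {Expr, Term}.
For each unit pair (A, B), copy every non-unit production of B to A, then drop all unit productions.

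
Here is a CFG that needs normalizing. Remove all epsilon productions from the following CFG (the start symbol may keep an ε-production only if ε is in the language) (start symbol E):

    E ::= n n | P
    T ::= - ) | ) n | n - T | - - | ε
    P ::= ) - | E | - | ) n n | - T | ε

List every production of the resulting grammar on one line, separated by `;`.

E ::= n n | P | ε; T ::= - ) | ) n | n - T | n - | - -; P ::= ) - | E | - | ) n n | - T

Nullable nonterminals: {E, P, T}.
ε ∈ L(G) since E is nullable, so keep E → ε.
Add the nullable-subset variants: T → n - T gives n - T | n -.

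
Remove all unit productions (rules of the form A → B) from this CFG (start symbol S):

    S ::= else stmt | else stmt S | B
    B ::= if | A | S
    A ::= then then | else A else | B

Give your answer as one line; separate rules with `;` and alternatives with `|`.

Unit pairs: A ⇒* {B, S}; B ⇒* {A, S}; S ⇒* {A, B}.
Replace each nonterminal's rules with the union of the non-unit rules of every nonterminal it unit-derives.

S ::= if | else stmt | else stmt S | then then | else A else; B ::= if | else stmt | else stmt S | then then | else A else; A ::= if | else stmt | else stmt S | then then | else A else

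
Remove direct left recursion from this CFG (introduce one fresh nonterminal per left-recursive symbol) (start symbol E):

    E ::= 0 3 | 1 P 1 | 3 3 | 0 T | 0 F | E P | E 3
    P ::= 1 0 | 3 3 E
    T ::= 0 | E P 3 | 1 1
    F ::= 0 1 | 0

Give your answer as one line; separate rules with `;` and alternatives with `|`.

E ::= 0 3 E' | 1 P 1 E' | 3 3 E' | 0 T E' | 0 F E'; P ::= 1 0 | 3 3 E; T ::= 0 | E P 3 | 1 1; F ::= 0 1 | 0; E' ::= P E' | 3 E' | ε

Directly left-recursive nonterminal: E.
For E: α = {P, 3}, β = {0 3, 1 P 1, 3 3, 0 T, 0 F}. Rewrite as E → β E' and E' → α E' | ε.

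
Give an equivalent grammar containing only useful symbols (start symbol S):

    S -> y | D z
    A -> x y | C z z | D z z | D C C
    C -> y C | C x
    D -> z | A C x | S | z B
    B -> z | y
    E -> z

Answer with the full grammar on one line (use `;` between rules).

Generating nonterminals: {A, B, D, E, S}.
Reachable from S after that: {B, D, S}.
Removed useless symbols: {A, C, E} and every production mentioning them.

S -> y | D z; D -> z | S | z B; B -> z | y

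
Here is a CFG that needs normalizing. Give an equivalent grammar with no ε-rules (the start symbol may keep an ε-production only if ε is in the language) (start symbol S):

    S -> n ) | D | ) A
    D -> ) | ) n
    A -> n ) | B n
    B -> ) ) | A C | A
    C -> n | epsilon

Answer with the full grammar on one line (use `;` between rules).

Nullable set = {C}.
ε ∉ L(G), so no ε-production is kept.
Expand every rule over subsets of its nullable positions: B → A C gives A C | A.

S -> n ) | D | ) A; D -> ) | ) n; A -> n ) | B n; B -> ) ) | A C | A; C -> n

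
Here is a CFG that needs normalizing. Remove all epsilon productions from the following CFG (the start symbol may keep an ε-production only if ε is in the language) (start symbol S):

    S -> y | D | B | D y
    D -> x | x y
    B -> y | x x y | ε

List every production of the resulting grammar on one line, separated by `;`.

Nullable set = {B, S}.
ε ∈ L(G) since S is nullable, so keep S → ε.

S -> y | D | B | D y | ε; D -> x | x y; B -> y | x x y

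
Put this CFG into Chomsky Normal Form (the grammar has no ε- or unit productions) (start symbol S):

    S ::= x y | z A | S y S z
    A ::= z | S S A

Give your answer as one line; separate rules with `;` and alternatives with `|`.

Introduce a nonterminal for each terminal appearing in a rule of length ≥ 2: X1 → x, X2 → y, X3 → z.
Binarize each right-hand side of length ≥ 3 by chaining fresh nonterminals (Y1, Y2, …): affected rules were S → S X2 S X3; A → S S A.

S ::= X1 X2 | X3 A | S Y1; A ::= z | S Y3; X1 ::= x; X2 ::= y; X3 ::= z; Y1 ::= X2 Y2; Y2 ::= S X3; Y3 ::= S A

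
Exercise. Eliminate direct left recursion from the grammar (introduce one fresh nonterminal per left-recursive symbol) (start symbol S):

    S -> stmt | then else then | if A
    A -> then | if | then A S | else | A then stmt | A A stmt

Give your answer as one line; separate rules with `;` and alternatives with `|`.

S -> stmt | then else then | if A; A -> then A' | if A' | then A S A' | else A'; A' -> then stmt A' | A stmt A' | ε

Left recursion appears on A.
For A: α = {then stmt, A stmt}, β = {then, if, then A S, else}. Rewrite as A → β A' and A' → α A' | ε.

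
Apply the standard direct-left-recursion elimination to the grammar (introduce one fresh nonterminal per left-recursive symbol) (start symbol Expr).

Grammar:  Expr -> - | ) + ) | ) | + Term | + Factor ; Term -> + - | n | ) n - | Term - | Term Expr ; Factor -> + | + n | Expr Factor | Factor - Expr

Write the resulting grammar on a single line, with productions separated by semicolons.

Term, Factor are directly left-recursive.
For Term: α = {-, Expr}, β = {+ -, n, ) n -}. Rewrite as Term → β Term1 and Term1 → α Term1 | ε.
For Factor: α = {- Expr}, β = {+, + n, Expr Factor}. Rewrite as Factor → β Factor1 and Factor1 → α Factor1 | ε.

Expr -> - | ) + ) | ) | + Term | + Factor; Term -> + - Term1 | n Term1 | ) n - Term1; Factor -> + Factor1 | + n Factor1 | Expr Factor Factor1; Term1 -> - Term1 | Expr Term1 | ε; Factor1 -> - Expr Factor1 | ε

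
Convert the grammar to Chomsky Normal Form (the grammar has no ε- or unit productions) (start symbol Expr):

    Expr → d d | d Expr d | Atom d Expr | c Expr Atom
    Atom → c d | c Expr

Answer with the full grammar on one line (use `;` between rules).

Introduce a nonterminal for each terminal appearing in a rule of length ≥ 2: X1 → d, X2 → c.
Binarize each right-hand side of length ≥ 3 by chaining fresh nonterminals (Y1, Y2, …): affected rules were Expr → X1 Expr X1; Expr → Atom X1 Expr; Expr → X2 Expr Atom.

Expr → X1 X1 | X1 Y1 | Atom Y2 | X2 Y3; Atom → X2 X1 | X2 Expr; X1 → d; X2 → c; Y1 → Expr X1; Y2 → X1 Expr; Y3 → Expr Atom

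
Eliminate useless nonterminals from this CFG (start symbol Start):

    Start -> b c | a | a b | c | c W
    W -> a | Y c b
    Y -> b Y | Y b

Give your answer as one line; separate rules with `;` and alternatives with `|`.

Start -> b c | a | a b | c | c W; W -> a

Generating nonterminals: {Start, W}.
Reachable from Start after that: {Start, W}.
Removed useless symbols: {Y} and every production mentioning them.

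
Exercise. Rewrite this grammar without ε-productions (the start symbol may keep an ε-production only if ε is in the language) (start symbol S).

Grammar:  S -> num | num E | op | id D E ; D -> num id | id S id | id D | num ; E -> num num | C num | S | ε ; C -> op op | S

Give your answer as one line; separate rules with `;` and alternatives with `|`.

Nullable nonterminals: {E}.
ε ∉ L(G), so no ε-production is kept.
Expand every rule over subsets of its nullable positions: S → id D E gives id D E | id D.

S -> num | num E | op | id D E | id D; D -> num id | id S id | id D | num; E -> num num | C num | S; C -> op op | S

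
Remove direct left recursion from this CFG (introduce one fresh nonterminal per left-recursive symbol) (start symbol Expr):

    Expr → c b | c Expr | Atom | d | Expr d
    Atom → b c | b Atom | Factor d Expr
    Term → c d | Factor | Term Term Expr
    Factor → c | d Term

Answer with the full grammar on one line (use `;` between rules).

Left recursion appears on Expr, Term.
For Expr: α = {d}, β = {c b, c Expr, Atom, d}. Rewrite as Expr → β Expr1 and Expr1 → α Expr1 | ε.
For Term: α = {Term Expr}, β = {c d, Factor}. Rewrite as Term → β Term1 and Term1 → α Term1 | ε.

Expr → c b Expr1 | c Expr Expr1 | Atom Expr1 | d Expr1; Atom → b c | b Atom | Factor d Expr; Term → c d Term1 | Factor Term1; Factor → c | d Term; Expr1 → d Expr1 | ε; Term1 → Term Expr Term1 | ε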